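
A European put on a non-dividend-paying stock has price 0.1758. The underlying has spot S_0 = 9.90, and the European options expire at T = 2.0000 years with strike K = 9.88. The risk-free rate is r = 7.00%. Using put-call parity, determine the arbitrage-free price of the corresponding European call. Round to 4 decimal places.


Answer: Call price = 1.4865

Derivation:
Put-call parity: C - P = S_0 * exp(-qT) - K * exp(-rT).
S_0 * exp(-qT) = 9.9000 * 1.00000000 = 9.90000000
K * exp(-rT) = 9.8800 * 0.86935824 = 8.58925937
C = P + S*exp(-qT) - K*exp(-rT)
C = 0.1758 + 9.90000000 - 8.58925937 = 1.4865


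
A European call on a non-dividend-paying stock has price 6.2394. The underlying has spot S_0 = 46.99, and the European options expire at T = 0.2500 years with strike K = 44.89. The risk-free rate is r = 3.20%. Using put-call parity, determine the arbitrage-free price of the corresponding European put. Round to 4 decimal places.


Answer: Put price = 3.7817

Derivation:
Put-call parity: C - P = S_0 * exp(-qT) - K * exp(-rT).
S_0 * exp(-qT) = 46.9900 * 1.00000000 = 46.99000000
K * exp(-rT) = 44.8900 * 0.99203191 = 44.53231266
P = C - S*exp(-qT) + K*exp(-rT)
P = 6.2394 - 46.99000000 + 44.53231266 = 3.7817


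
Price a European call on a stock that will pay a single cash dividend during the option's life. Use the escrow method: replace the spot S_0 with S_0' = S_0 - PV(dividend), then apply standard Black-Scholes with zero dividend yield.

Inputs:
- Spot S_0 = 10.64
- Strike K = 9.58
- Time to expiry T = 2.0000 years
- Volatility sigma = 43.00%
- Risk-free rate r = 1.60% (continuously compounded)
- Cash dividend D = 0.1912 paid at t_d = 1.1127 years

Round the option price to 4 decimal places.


Answer: Price = 2.9875

Derivation:
PV(D) = D * exp(-r * t_d) = 0.1912 * 0.98235434 = 0.18782615
S_0' = S_0 - PV(D) = 10.6400 - 0.18782615 = 10.45217385
d1 = (ln(S_0'/K) + (r + sigma^2/2)*T) / (sigma*sqrt(T)) = 0.49996131
d2 = d1 - sigma*sqrt(T) = -0.10815052
exp(-rT) = 0.96850658
N(d1) = 0.69144884; N(d2) = 0.45693815
C = S_0' * N(d1) - K * exp(-rT) * N(d2) = 10.45217385 * 0.69144884 - 9.5800 * 0.96850658 * 0.45693815 = 2.9875


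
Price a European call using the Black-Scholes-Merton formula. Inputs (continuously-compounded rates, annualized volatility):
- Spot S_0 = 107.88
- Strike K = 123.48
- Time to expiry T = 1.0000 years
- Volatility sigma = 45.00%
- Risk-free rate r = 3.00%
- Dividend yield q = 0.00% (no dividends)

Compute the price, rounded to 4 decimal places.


Answer: Price = 14.8333

Derivation:
d1 = (ln(S/K) + (r - q + 0.5*sigma^2) * T) / (sigma * sqrt(T)) = -0.00846600
d2 = d1 - sigma * sqrt(T) = -0.45846600
exp(-rT) = 0.97044553; exp(-qT) = 1.00000000
C = S_0 * exp(-qT) * N(d1) - K * exp(-rT) * N(d2)
N(d1) = 0.49662259; N(d2) = 0.32330884
C = 107.8800 * 1.00000000 * 0.49662259 - 123.4800 * 0.97044553 * 0.32330884 = 14.8333


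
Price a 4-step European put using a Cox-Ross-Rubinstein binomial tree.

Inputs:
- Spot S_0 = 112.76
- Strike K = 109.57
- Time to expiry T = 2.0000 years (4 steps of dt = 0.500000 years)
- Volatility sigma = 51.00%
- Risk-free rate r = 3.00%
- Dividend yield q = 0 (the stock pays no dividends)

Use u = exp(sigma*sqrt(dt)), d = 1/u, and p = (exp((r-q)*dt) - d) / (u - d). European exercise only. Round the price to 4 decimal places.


Answer: Price = V(0,0) = 24.5287

Derivation:
dt = T/N = 0.500000
u = exp(sigma*sqrt(dt)) = 1.434225; d = 1/u = 0.697241
p = (exp((r-q)*dt) - d) / (u - d) = 0.431315
Discount per step: exp(-r*dt) = 0.985112
Stock lattice S(k, i) with i counting down-moves:
  k=0: S(0,0) = 112.7600
  k=1: S(1,0) = 161.7232; S(1,1) = 78.6209
  k=2: S(2,0) = 231.9474; S(2,1) = 112.7600; S(2,2) = 54.8177
  k=3: S(3,0) = 332.6647; S(3,1) = 161.7232; S(3,2) = 78.6209; S(3,3) = 38.2211
  k=4: S(4,0) = 477.1159; S(4,1) = 231.9474; S(4,2) = 112.7600; S(4,3) = 54.8177; S(4,4) = 26.6493
Terminal payoffs V(N, i) = max(K - S_T, 0):
  V(4,0) = 0.000000; V(4,1) = 0.000000; V(4,2) = 0.000000; V(4,3) = 54.752321; V(4,4) = 82.920675
Backward induction: V(k, i) = exp(-r*dt) * [p * V(k+1, i) + (1-p) * V(k+1, i+1)].
  V(3,0) = exp(-r*dt) * [p*0.000000 + (1-p)*0.000000] = 0.000000
  V(3,1) = exp(-r*dt) * [p*0.000000 + (1-p)*0.000000] = 0.000000
  V(3,2) = exp(-r*dt) * [p*0.000000 + (1-p)*54.752321] = 30.673254
  V(3,3) = exp(-r*dt) * [p*54.752321 + (1-p)*82.920675] = 69.717593
  V(2,0) = exp(-r*dt) * [p*0.000000 + (1-p)*0.000000] = 0.000000
  V(2,1) = exp(-r*dt) * [p*0.000000 + (1-p)*30.673254] = 17.183719
  V(2,2) = exp(-r*dt) * [p*30.673254 + (1-p)*69.717593] = 52.089944
  V(1,0) = exp(-r*dt) * [p*0.000000 + (1-p)*17.183719] = 9.626635
  V(1,1) = exp(-r*dt) * [p*17.183719 + (1-p)*52.089944] = 36.482994
  V(0,0) = exp(-r*dt) * [p*9.626635 + (1-p)*36.482994] = 24.528737


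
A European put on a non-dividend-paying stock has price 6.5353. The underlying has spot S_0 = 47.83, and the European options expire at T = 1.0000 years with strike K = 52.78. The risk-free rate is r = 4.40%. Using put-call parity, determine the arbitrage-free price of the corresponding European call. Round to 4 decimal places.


Put-call parity: C - P = S_0 * exp(-qT) - K * exp(-rT).
S_0 * exp(-qT) = 47.8300 * 1.00000000 = 47.83000000
K * exp(-rT) = 52.7800 * 0.95695396 = 50.50802988
C = P + S*exp(-qT) - K*exp(-rT)
C = 6.5353 + 47.83000000 - 50.50802988 = 3.8573

Answer: Call price = 3.8573


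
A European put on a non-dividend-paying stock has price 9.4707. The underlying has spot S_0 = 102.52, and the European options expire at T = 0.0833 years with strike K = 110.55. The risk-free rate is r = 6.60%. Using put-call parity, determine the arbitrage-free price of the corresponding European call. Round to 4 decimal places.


Put-call parity: C - P = S_0 * exp(-qT) - K * exp(-rT).
S_0 * exp(-qT) = 102.5200 * 1.00000000 = 102.52000000
K * exp(-rT) = 110.5500 * 0.99451729 = 109.94388588
C = P + S*exp(-qT) - K*exp(-rT)
C = 9.4707 + 102.52000000 - 109.94388588 = 2.0468

Answer: Call price = 2.0468


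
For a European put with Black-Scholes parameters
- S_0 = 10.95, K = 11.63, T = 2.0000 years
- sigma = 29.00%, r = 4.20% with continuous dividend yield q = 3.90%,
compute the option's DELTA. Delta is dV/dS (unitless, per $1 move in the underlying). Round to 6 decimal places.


Answer: Delta = -0.435647

Derivation:
d1 = 0.0727868649; d2 = -0.3373350682
phi(d1) = 0.3978868952; exp(-qT) = 0.9249644265; exp(-rT) = 0.9194312561
N(-d1) = 0.4709878618
Delta = -exp(-qT) * N(-d1) = -0.9249644265 * 0.4709878618 = -0.435647


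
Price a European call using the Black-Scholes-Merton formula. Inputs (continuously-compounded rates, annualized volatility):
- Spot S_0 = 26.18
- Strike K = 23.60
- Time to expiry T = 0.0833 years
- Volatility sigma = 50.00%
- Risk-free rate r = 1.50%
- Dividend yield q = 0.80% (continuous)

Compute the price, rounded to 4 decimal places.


d1 = (ln(S/K) + (r - q + 0.5*sigma^2) * T) / (sigma * sqrt(T)) = 0.79513329
d2 = d1 - sigma * sqrt(T) = 0.65082459
exp(-rT) = 0.99875128; exp(-qT) = 0.99933382
C = S_0 * exp(-qT) * N(d1) - K * exp(-rT) * N(d2)
N(d1) = 0.78673201; N(d2) = 0.74242014
C = 26.1800 * 0.99933382 * 0.78673201 - 23.6000 * 0.99875128 * 0.74242014 = 3.0837

Answer: Price = 3.0837


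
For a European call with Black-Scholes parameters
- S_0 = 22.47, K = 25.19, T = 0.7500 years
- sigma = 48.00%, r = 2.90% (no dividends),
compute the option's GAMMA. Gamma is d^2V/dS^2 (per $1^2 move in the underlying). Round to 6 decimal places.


Answer: Gamma = 0.042706

Derivation:
d1 = -0.0147128194; d2 = -0.4304050132
phi(d1) = 0.3988991038; exp(-qT) = 1.0000000000; exp(-rT) = 0.9784848257
Gamma = exp(-qT) * phi(d1) / (S * sigma * sqrt(T)) = 1.0000000000 * 0.3988991038 / (22.4700 * 0.4800 * 0.8660254038) = 0.042706


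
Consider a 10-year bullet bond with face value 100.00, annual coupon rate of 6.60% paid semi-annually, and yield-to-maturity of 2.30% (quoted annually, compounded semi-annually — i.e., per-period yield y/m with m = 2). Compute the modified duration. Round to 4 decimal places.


Coupon per period c = face * coupon_rate / m = 3.300000
Periods per year m = 2; per-period yield y/m = 0.011500
Number of cashflows N = 20
Cashflows (t years, CF_t, discount factor 1/(1+y/m)^(m*t), PV):
  t = 0.5000: CF_t = 3.300000, DF = 0.988631, PV = 3.262481
  t = 1.0000: CF_t = 3.300000, DF = 0.977391, PV = 3.225389
  t = 1.5000: CF_t = 3.300000, DF = 0.966279, PV = 3.188719
  t = 2.0000: CF_t = 3.300000, DF = 0.955293, PV = 3.152466
  t = 2.5000: CF_t = 3.300000, DF = 0.944432, PV = 3.116625
  t = 3.0000: CF_t = 3.300000, DF = 0.933694, PV = 3.081191
  t = 3.5000: CF_t = 3.300000, DF = 0.923079, PV = 3.046160
  t = 4.0000: CF_t = 3.300000, DF = 0.912584, PV = 3.011528
  t = 4.5000: CF_t = 3.300000, DF = 0.902209, PV = 2.977289
  t = 5.0000: CF_t = 3.300000, DF = 0.891951, PV = 2.943439
  t = 5.5000: CF_t = 3.300000, DF = 0.881810, PV = 2.909974
  t = 6.0000: CF_t = 3.300000, DF = 0.871785, PV = 2.876890
  t = 6.5000: CF_t = 3.300000, DF = 0.861873, PV = 2.844182
  t = 7.0000: CF_t = 3.300000, DF = 0.852075, PV = 2.811846
  t = 7.5000: CF_t = 3.300000, DF = 0.842387, PV = 2.779877
  t = 8.0000: CF_t = 3.300000, DF = 0.832810, PV = 2.748272
  t = 8.5000: CF_t = 3.300000, DF = 0.823341, PV = 2.717026
  t = 9.0000: CF_t = 3.300000, DF = 0.813981, PV = 2.686136
  t = 9.5000: CF_t = 3.300000, DF = 0.804726, PV = 2.655596
  t = 10.0000: CF_t = 103.300000, DF = 0.795577, PV = 82.183111
Price P = sum_t PV_t = 138.218200
First compute Macaulay numerator sum_t t * PV_t:
  t * PV_t at t = 0.5000: 1.631241
  t * PV_t at t = 1.0000: 3.225389
  t * PV_t at t = 1.5000: 4.783079
  t * PV_t at t = 2.0000: 6.304932
  t * PV_t at t = 2.5000: 7.791562
  t * PV_t at t = 3.0000: 9.243573
  t * PV_t at t = 3.5000: 10.661560
  t * PV_t at t = 4.0000: 12.046110
  t * PV_t at t = 4.5000: 13.397799
  t * PV_t at t = 5.0000: 14.717196
  t * PV_t at t = 5.5000: 16.004860
  t * PV_t at t = 6.0000: 17.261342
  t * PV_t at t = 6.5000: 18.487184
  t * PV_t at t = 7.0000: 19.682921
  t * PV_t at t = 7.5000: 20.849080
  t * PV_t at t = 8.0000: 21.986178
  t * PV_t at t = 8.5000: 23.094724
  t * PV_t at t = 9.0000: 24.175223
  t * PV_t at t = 9.5000: 25.228167
  t * PV_t at t = 10.0000: 821.831114
Macaulay duration D = 1092.403234 / 138.218200 = 7.903469
Modified duration = D / (1 + y/m) = 7.903469 / (1 + 0.011500) = 7.813612

Answer: Modified duration = 7.8136


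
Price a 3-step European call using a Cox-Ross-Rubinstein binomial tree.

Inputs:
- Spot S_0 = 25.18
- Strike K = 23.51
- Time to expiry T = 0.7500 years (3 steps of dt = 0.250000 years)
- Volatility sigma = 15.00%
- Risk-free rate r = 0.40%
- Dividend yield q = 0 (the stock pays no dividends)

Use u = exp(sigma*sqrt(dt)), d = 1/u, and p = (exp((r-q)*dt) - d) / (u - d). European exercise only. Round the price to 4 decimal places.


dt = T/N = 0.250000
u = exp(sigma*sqrt(dt)) = 1.077884; d = 1/u = 0.927743
p = (exp((r-q)*dt) - d) / (u - d) = 0.487923
Discount per step: exp(-r*dt) = 0.999000
Stock lattice S(k, i) with i counting down-moves:
  k=0: S(0,0) = 25.1800
  k=1: S(1,0) = 27.1411; S(1,1) = 23.3606
  k=2: S(2,0) = 29.2550; S(2,1) = 25.1800; S(2,2) = 21.6726
  k=3: S(3,0) = 31.5335; S(3,1) = 27.1411; S(3,2) = 23.3606; S(3,3) = 20.1066
Terminal payoffs V(N, i) = max(S_T - K, 0):
  V(3,0) = 8.023486; V(3,1) = 3.631123; V(3,2) = 0.000000; V(3,3) = 0.000000
Backward induction: V(k, i) = exp(-r*dt) * [p * V(k+1, i) + (1-p) * V(k+1, i+1)].
  V(2,0) = exp(-r*dt) * [p*8.023486 + (1-p)*3.631123] = 5.768484
  V(2,1) = exp(-r*dt) * [p*3.631123 + (1-p)*0.000000] = 1.769936
  V(2,2) = exp(-r*dt) * [p*0.000000 + (1-p)*0.000000] = 0.000000
  V(1,0) = exp(-r*dt) * [p*5.768484 + (1-p)*1.769936] = 3.717199
  V(1,1) = exp(-r*dt) * [p*1.769936 + (1-p)*0.000000] = 0.862728
  V(0,0) = exp(-r*dt) * [p*3.717199 + (1-p)*0.862728] = 2.253234

Answer: Price = V(0,0) = 2.2532


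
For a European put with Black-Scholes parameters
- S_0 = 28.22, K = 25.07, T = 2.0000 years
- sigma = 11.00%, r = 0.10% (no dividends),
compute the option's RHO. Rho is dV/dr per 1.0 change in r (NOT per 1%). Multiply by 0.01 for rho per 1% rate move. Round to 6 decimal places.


Answer: Rho = -12.171731

Derivation:
d1 = 0.8514789214; d2 = 0.6959154295
phi(d1) = 0.2776353519; exp(-qT) = 1.0000000000; exp(-rT) = 0.9980019987
N(-d2) = 0.2432408970
Rho = -K*T*exp(-rT)*N(-d2) = -25.0700 * 2.0000 * 0.9980019987 * 0.2432408970 = -12.171731


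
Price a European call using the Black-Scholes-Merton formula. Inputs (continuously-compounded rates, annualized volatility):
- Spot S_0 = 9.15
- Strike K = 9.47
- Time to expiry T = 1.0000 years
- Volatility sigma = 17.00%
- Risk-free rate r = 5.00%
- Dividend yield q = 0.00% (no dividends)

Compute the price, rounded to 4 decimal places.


Answer: Price = 0.6885

Derivation:
d1 = (ln(S/K) + (r - q + 0.5*sigma^2) * T) / (sigma * sqrt(T)) = 0.17691160
d2 = d1 - sigma * sqrt(T) = 0.00691160
exp(-rT) = 0.95122942; exp(-qT) = 1.00000000
C = S_0 * exp(-qT) * N(d1) - K * exp(-rT) * N(d2)
N(d1) = 0.57021109; N(d2) = 0.50275731
C = 9.1500 * 1.00000000 * 0.57021109 - 9.4700 * 0.95122942 * 0.50275731 = 0.6885


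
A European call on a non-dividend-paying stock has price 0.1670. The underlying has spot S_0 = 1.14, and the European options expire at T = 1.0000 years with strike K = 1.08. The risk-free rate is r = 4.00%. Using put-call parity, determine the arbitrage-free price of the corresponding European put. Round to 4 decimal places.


Put-call parity: C - P = S_0 * exp(-qT) - K * exp(-rT).
S_0 * exp(-qT) = 1.1400 * 1.00000000 = 1.14000000
K * exp(-rT) = 1.0800 * 0.96078944 = 1.03765259
P = C - S*exp(-qT) + K*exp(-rT)
P = 0.1670 - 1.14000000 + 1.03765259 = 0.0647

Answer: Put price = 0.0647


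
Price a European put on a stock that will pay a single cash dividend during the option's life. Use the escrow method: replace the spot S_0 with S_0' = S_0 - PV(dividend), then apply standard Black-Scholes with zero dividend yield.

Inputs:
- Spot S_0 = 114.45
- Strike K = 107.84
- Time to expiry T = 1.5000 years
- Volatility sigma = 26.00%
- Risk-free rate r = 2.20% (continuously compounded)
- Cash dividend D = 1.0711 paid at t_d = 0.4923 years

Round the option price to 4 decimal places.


PV(D) = D * exp(-r * t_d) = 1.0711 * 0.98922784 = 1.05956194
S_0' = S_0 - PV(D) = 114.4500 - 1.05956194 = 113.39043806
d1 = (ln(S_0'/K) + (r + sigma^2/2)*T) / (sigma*sqrt(T)) = 0.42045937
d2 = d1 - sigma*sqrt(T) = 0.10202571
exp(-rT) = 0.96753856
N(-d1) = 0.33707495; N(-d2) = 0.45936813
P = K * exp(-rT) * N(-d2) - S_0' * N(-d1) = 107.8400 * 0.96753856 * 0.45936813 - 113.39043806 * 0.33707495 = 9.7091

Answer: Price = 9.7091


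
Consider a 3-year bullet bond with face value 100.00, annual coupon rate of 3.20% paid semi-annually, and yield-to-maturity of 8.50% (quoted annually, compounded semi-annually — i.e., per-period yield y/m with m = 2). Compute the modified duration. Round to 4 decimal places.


Coupon per period c = face * coupon_rate / m = 1.600000
Periods per year m = 2; per-period yield y/m = 0.042500
Number of cashflows N = 6
Cashflows (t years, CF_t, discount factor 1/(1+y/m)^(m*t), PV):
  t = 0.5000: CF_t = 1.600000, DF = 0.959233, PV = 1.534772
  t = 1.0000: CF_t = 1.600000, DF = 0.920127, PV = 1.472204
  t = 1.5000: CF_t = 1.600000, DF = 0.882616, PV = 1.412186
  t = 2.0000: CF_t = 1.600000, DF = 0.846634, PV = 1.354615
  t = 2.5000: CF_t = 1.600000, DF = 0.812119, PV = 1.299390
  t = 3.0000: CF_t = 101.600000, DF = 0.779011, PV = 79.147523
Price P = sum_t PV_t = 86.220689
First compute Macaulay numerator sum_t t * PV_t:
  t * PV_t at t = 0.5000: 0.767386
  t * PV_t at t = 1.0000: 1.472204
  t * PV_t at t = 1.5000: 2.118278
  t * PV_t at t = 2.0000: 2.709229
  t * PV_t at t = 2.5000: 3.248476
  t * PV_t at t = 3.0000: 237.442568
Macaulay duration D = 247.758141 / 86.220689 = 2.873535
Modified duration = D / (1 + y/m) = 2.873535 / (1 + 0.042500) = 2.756388

Answer: Modified duration = 2.7564


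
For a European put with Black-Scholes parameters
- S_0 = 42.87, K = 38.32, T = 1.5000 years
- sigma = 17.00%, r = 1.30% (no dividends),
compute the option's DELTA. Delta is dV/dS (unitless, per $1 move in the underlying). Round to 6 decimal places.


Answer: Delta = -0.230668

Derivation:
d1 = 0.7366495912; d2 = 0.5284429631
phi(d1) = 0.3041407038; exp(-qT) = 1.0000000000; exp(-rT) = 0.9806888952
N(-d1) = 0.2306677345
Delta = -exp(-qT) * N(-d1) = -1.0000000000 * 0.2306677345 = -0.230668


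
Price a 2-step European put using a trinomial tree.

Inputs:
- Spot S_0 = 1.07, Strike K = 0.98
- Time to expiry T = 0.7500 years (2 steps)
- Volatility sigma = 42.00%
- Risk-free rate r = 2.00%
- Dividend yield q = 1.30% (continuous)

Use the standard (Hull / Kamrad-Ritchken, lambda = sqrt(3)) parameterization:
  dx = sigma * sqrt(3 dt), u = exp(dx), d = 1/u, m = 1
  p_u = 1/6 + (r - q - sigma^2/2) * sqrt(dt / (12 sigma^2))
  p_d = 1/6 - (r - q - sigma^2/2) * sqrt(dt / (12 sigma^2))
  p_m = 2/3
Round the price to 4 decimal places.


dt = T/N = 0.375000; dx = sigma*sqrt(3*dt) = 0.445477
u = exp(dx) = 1.561235; d = 1/u = 0.640519
p_u = 0.132490, p_m = 0.666667, p_d = 0.200843
Discount per step: exp(-r*dt) = 0.992528
Stock lattice S(k, j) with j the centered position index:
  k=0: S(0,+0) = 1.0700
  k=1: S(1,-1) = 0.6854; S(1,+0) = 1.0700; S(1,+1) = 1.6705
  k=2: S(2,-2) = 0.4390; S(2,-1) = 0.6854; S(2,+0) = 1.0700; S(2,+1) = 1.6705; S(2,+2) = 2.6081
Terminal payoffs V(N, j) = max(K - S_T, 0):
  V(2,-2) = 0.541018; V(2,-1) = 0.294645; V(2,+0) = 0.000000; V(2,+1) = 0.000000; V(2,+2) = 0.000000
Backward induction: V(k, j) = exp(-r*dt) * [p_u * V(k+1, j+1) + p_m * V(k+1, j) + p_d * V(k+1, j-1)]
  V(1,-1) = exp(-r*dt) * [p_u*0.000000 + p_m*0.294645 + p_d*0.541018] = 0.302810
  V(1,+0) = exp(-r*dt) * [p_u*0.000000 + p_m*0.000000 + p_d*0.294645] = 0.058735
  V(1,+1) = exp(-r*dt) * [p_u*0.000000 + p_m*0.000000 + p_d*0.000000] = 0.000000
  V(0,+0) = exp(-r*dt) * [p_u*0.000000 + p_m*0.058735 + p_d*0.302810] = 0.099227

Answer: Price = V(0,0) = 0.0992


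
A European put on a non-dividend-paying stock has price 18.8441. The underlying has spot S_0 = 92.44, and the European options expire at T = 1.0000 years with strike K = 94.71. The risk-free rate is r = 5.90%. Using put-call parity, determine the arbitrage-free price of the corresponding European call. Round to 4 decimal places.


Put-call parity: C - P = S_0 * exp(-qT) - K * exp(-rT).
S_0 * exp(-qT) = 92.4400 * 1.00000000 = 92.44000000
K * exp(-rT) = 94.7100 * 0.94270677 = 89.28375811
C = P + S*exp(-qT) - K*exp(-rT)
C = 18.8441 + 92.44000000 - 89.28375811 = 22.0003

Answer: Call price = 22.0003


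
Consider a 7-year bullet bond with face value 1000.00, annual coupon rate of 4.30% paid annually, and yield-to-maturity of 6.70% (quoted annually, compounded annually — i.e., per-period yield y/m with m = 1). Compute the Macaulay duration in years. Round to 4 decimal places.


Answer: Macaulay duration = 6.1222 years

Derivation:
Coupon per period c = face * coupon_rate / m = 43.000000
Periods per year m = 1; per-period yield y/m = 0.067000
Number of cashflows N = 7
Cashflows (t years, CF_t, discount factor 1/(1+y/m)^(m*t), PV):
  t = 1.0000: CF_t = 43.000000, DF = 0.937207, PV = 40.299906
  t = 2.0000: CF_t = 43.000000, DF = 0.878357, PV = 37.769359
  t = 3.0000: CF_t = 43.000000, DF = 0.823203, PV = 35.397712
  t = 4.0000: CF_t = 43.000000, DF = 0.771511, PV = 33.174988
  t = 5.0000: CF_t = 43.000000, DF = 0.723066, PV = 31.091835
  t = 6.0000: CF_t = 43.000000, DF = 0.677663, PV = 29.139490
  t = 7.0000: CF_t = 1043.000000, DF = 0.635110, PV = 662.419903
Price P = sum_t PV_t = 869.293194
Macaulay numerator sum_t t * PV_t:
  t * PV_t at t = 1.0000: 40.299906
  t * PV_t at t = 2.0000: 75.538718
  t * PV_t at t = 3.0000: 106.193137
  t * PV_t at t = 4.0000: 132.699953
  t * PV_t at t = 5.0000: 155.459176
  t * PV_t at t = 6.0000: 174.836937
  t * PV_t at t = 7.0000: 4636.939318
Macaulay duration D = (sum_t t * PV_t) / P = 5321.967147 / 869.293194 = 6.122177


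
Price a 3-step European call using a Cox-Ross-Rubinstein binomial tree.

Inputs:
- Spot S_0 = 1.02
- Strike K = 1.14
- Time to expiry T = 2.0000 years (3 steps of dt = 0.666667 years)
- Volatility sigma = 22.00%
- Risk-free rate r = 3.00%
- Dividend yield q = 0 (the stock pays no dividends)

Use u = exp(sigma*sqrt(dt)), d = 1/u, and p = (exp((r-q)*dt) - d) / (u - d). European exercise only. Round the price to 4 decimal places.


Answer: Price = V(0,0) = 0.1056

Derivation:
dt = T/N = 0.666667
u = exp(sigma*sqrt(dt)) = 1.196774; d = 1/u = 0.835580
p = (exp((r-q)*dt) - d) / (u - d) = 0.511142
Discount per step: exp(-r*dt) = 0.980199
Stock lattice S(k, i) with i counting down-moves:
  k=0: S(0,0) = 1.0200
  k=1: S(1,0) = 1.2207; S(1,1) = 0.8523
  k=2: S(2,0) = 1.4609; S(2,1) = 1.0200; S(2,2) = 0.7122
  k=3: S(3,0) = 1.7484; S(3,1) = 1.2207; S(3,2) = 0.8523; S(3,3) = 0.5951
Terminal payoffs V(N, i) = max(S_T - K, 0):
  V(3,0) = 0.608381; V(3,1) = 0.080709; V(3,2) = 0.000000; V(3,3) = 0.000000
Backward induction: V(k, i) = exp(-r*dt) * [p * V(k+1, i) + (1-p) * V(k+1, i+1)].
  V(2,0) = exp(-r*dt) * [p*0.608381 + (1-p)*0.080709] = 0.343486
  V(2,1) = exp(-r*dt) * [p*0.080709 + (1-p)*0.000000] = 0.040437
  V(2,2) = exp(-r*dt) * [p*0.000000 + (1-p)*0.000000] = 0.000000
  V(1,0) = exp(-r*dt) * [p*0.343486 + (1-p)*0.040437] = 0.191470
  V(1,1) = exp(-r*dt) * [p*0.040437 + (1-p)*0.000000] = 0.020260
  V(0,0) = exp(-r*dt) * [p*0.191470 + (1-p)*0.020260] = 0.105639


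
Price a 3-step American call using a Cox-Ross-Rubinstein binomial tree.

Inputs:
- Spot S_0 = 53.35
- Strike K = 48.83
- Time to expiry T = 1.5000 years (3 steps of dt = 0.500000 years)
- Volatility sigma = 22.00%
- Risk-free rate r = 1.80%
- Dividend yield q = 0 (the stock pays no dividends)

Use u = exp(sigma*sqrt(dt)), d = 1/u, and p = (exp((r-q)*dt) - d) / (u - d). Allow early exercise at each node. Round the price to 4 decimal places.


Answer: Price = V(0,0) = 8.9825

Derivation:
dt = T/N = 0.500000
u = exp(sigma*sqrt(dt)) = 1.168316; d = 1/u = 0.855933
p = (exp((r-q)*dt) - d) / (u - d) = 0.490128
Discount per step: exp(-r*dt) = 0.991040
Stock lattice S(k, i) with i counting down-moves:
  k=0: S(0,0) = 53.3500
  k=1: S(1,0) = 62.3297; S(1,1) = 45.6640
  k=2: S(2,0) = 72.8208; S(2,1) = 53.3500; S(2,2) = 39.0853
  k=3: S(3,0) = 85.0777; S(3,1) = 62.3297; S(3,2) = 45.6640; S(3,3) = 33.4544
Terminal payoffs V(N, i) = max(S_T - K, 0):
  V(3,0) = 36.247657; V(3,1) = 13.499665; V(3,2) = 0.000000; V(3,3) = 0.000000
Backward induction: V(k, i) = exp(-r*dt) * [p * V(k+1, i) + (1-p) * V(k+1, i+1)]; then take max(V_cont, immediate exercise) for American.
  V(2,0) = exp(-r*dt) * [p*36.247657 + (1-p)*13.499665] = 24.428250; exercise = 23.990751; V(2,0) = max -> 24.428250
  V(2,1) = exp(-r*dt) * [p*13.499665 + (1-p)*0.000000] = 6.557284; exercise = 4.520000; V(2,1) = max -> 6.557284
  V(2,2) = exp(-r*dt) * [p*0.000000 + (1-p)*0.000000] = 0.000000; exercise = 0.000000; V(2,2) = max -> 0.000000
  V(1,0) = exp(-r*dt) * [p*24.428250 + (1-p)*6.557284] = 15.179119; exercise = 13.499665; V(1,0) = max -> 15.179119
  V(1,1) = exp(-r*dt) * [p*6.557284 + (1-p)*0.000000] = 3.185114; exercise = 0.000000; V(1,1) = max -> 3.185114
  V(0,0) = exp(-r*dt) * [p*15.179119 + (1-p)*3.185114] = 8.982506; exercise = 4.520000; V(0,0) = max -> 8.982506


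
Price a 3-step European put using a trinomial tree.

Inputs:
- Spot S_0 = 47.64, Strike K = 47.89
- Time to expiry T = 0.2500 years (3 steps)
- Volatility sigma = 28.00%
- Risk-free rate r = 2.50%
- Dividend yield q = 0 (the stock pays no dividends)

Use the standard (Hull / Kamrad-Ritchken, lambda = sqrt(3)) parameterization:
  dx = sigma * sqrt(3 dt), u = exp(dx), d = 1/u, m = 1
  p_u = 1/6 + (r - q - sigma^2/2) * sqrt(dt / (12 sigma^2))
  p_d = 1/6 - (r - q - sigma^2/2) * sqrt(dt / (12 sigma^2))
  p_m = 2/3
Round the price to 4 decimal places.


dt = T/N = 0.083333; dx = sigma*sqrt(3*dt) = 0.140000
u = exp(dx) = 1.150274; d = 1/u = 0.869358
p_u = 0.162440, p_m = 0.666667, p_d = 0.170893
Discount per step: exp(-r*dt) = 0.997919
Stock lattice S(k, j) with j the centered position index:
  k=0: S(0,+0) = 47.6400
  k=1: S(1,-1) = 41.4162; S(1,+0) = 47.6400; S(1,+1) = 54.7990
  k=2: S(2,-2) = 36.0055; S(2,-1) = 41.4162; S(2,+0) = 47.6400; S(2,+1) = 54.7990; S(2,+2) = 63.0339
  k=3: S(3,-3) = 31.3017; S(3,-2) = 36.0055; S(3,-1) = 41.4162; S(3,+0) = 47.6400; S(3,+1) = 54.7990; S(3,+2) = 63.0339; S(3,+3) = 72.5062
Terminal payoffs V(N, j) = max(K - S_T, 0):
  V(3,-3) = 16.588290; V(3,-2) = 11.884463; V(3,-1) = 6.473774; V(3,+0) = 0.250000; V(3,+1) = 0.000000; V(3,+2) = 0.000000; V(3,+3) = 0.000000
Backward induction: V(k, j) = exp(-r*dt) * [p_u * V(k+1, j+1) + p_m * V(k+1, j) + p_d * V(k+1, j-1)]
  V(2,-2) = exp(-r*dt) * [p_u*6.473774 + p_m*11.884463 + p_d*16.588290] = 11.784821
  V(2,-1) = exp(-r*dt) * [p_u*0.250000 + p_m*6.473774 + p_d*11.884463] = 6.374136
  V(2,+0) = exp(-r*dt) * [p_u*0.000000 + p_m*0.250000 + p_d*6.473774] = 1.270339
  V(2,+1) = exp(-r*dt) * [p_u*0.000000 + p_m*0.000000 + p_d*0.250000] = 0.042634
  V(2,+2) = exp(-r*dt) * [p_u*0.000000 + p_m*0.000000 + p_d*0.000000] = 0.000000
  V(1,-1) = exp(-r*dt) * [p_u*1.270339 + p_m*6.374136 + p_d*11.784821] = 6.456255
  V(1,+0) = exp(-r*dt) * [p_u*0.042634 + p_m*1.270339 + p_d*6.374136] = 1.939069
  V(1,+1) = exp(-r*dt) * [p_u*0.000000 + p_m*0.042634 + p_d*1.270339] = 0.245004
  V(0,+0) = exp(-r*dt) * [p_u*0.245004 + p_m*1.939069 + p_d*6.456255] = 2.430769

Answer: Price = V(0,0) = 2.4308


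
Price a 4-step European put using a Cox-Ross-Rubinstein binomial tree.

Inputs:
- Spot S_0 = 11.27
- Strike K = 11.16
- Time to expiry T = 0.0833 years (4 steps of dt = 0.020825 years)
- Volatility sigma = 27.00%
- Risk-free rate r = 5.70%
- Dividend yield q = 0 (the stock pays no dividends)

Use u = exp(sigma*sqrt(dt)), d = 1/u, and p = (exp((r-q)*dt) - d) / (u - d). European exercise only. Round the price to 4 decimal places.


Answer: Price = V(0,0) = 0.2691

Derivation:
dt = T/N = 0.020825
u = exp(sigma*sqrt(dt)) = 1.039732; d = 1/u = 0.961786
p = (exp((r-q)*dt) - d) / (u - d) = 0.505498
Discount per step: exp(-r*dt) = 0.998814
Stock lattice S(k, i) with i counting down-moves:
  k=0: S(0,0) = 11.2700
  k=1: S(1,0) = 11.7178; S(1,1) = 10.8393
  k=2: S(2,0) = 12.1834; S(2,1) = 11.2700; S(2,2) = 10.4251
  k=3: S(3,0) = 12.6674; S(3,1) = 11.7178; S(3,2) = 10.8393; S(3,3) = 10.0267
  k=4: S(4,0) = 13.1707; S(4,1) = 12.1834; S(4,2) = 11.2700; S(4,3) = 10.4251; S(4,4) = 9.6436
Terminal payoffs V(N, i) = max(K - S_T, 0):
  V(4,0) = 0.000000; V(4,1) = 0.000000; V(4,2) = 0.000000; V(4,3) = 0.734887; V(4,4) = 1.516434
Backward induction: V(k, i) = exp(-r*dt) * [p * V(k+1, i) + (1-p) * V(k+1, i+1)].
  V(3,0) = exp(-r*dt) * [p*0.000000 + (1-p)*0.000000] = 0.000000
  V(3,1) = exp(-r*dt) * [p*0.000000 + (1-p)*0.000000] = 0.000000
  V(3,2) = exp(-r*dt) * [p*0.000000 + (1-p)*0.734887] = 0.362972
  V(3,3) = exp(-r*dt) * [p*0.734887 + (1-p)*1.516434] = 1.120033
  V(2,0) = exp(-r*dt) * [p*0.000000 + (1-p)*0.000000] = 0.000000
  V(2,1) = exp(-r*dt) * [p*0.000000 + (1-p)*0.362972] = 0.179277
  V(2,2) = exp(-r*dt) * [p*0.362972 + (1-p)*1.120033] = 0.736465
  V(1,0) = exp(-r*dt) * [p*0.000000 + (1-p)*0.179277] = 0.088548
  V(1,1) = exp(-r*dt) * [p*0.179277 + (1-p)*0.736465] = 0.454268
  V(0,0) = exp(-r*dt) * [p*0.088548 + (1-p)*0.454268] = 0.269078


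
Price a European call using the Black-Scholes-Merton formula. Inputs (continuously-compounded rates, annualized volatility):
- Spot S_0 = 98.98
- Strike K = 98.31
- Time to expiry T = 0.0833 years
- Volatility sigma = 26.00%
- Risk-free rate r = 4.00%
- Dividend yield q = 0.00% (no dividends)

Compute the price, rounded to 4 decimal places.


Answer: Price = 3.4728

Derivation:
d1 = (ln(S/K) + (r - q + 0.5*sigma^2) * T) / (sigma * sqrt(T)) = 0.17243481
d2 = d1 - sigma * sqrt(T) = 0.09739429
exp(-rT) = 0.99667354; exp(-qT) = 1.00000000
C = S_0 * exp(-qT) * N(d1) - K * exp(-rT) * N(d2)
N(d1) = 0.56845215; N(d2) = 0.53879336
C = 98.9800 * 1.00000000 * 0.56845215 - 98.3100 * 0.99667354 * 0.53879336 = 3.4728


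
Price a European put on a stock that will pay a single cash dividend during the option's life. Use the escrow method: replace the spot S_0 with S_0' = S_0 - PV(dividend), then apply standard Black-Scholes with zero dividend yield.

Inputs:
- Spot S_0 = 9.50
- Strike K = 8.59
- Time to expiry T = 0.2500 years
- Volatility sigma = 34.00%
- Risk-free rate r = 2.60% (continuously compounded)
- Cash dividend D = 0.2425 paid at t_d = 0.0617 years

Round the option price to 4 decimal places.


Answer: Price = 0.3084

Derivation:
PV(D) = D * exp(-r * t_d) = 0.2425 * 0.99839709 = 0.24211129
S_0' = S_0 - PV(D) = 9.5000 - 0.24211129 = 9.25788871
d1 = (ln(S_0'/K) + (r + sigma^2/2)*T) / (sigma*sqrt(T)) = 0.56368991
d2 = d1 - sigma*sqrt(T) = 0.39368991
exp(-rT) = 0.99352108
N(-d1) = 0.28648259; N(-d2) = 0.34690499
P = K * exp(-rT) * N(-d2) - S_0' * N(-d1) = 8.5900 * 0.99352108 * 0.34690499 - 9.25788871 * 0.28648259 = 0.3084


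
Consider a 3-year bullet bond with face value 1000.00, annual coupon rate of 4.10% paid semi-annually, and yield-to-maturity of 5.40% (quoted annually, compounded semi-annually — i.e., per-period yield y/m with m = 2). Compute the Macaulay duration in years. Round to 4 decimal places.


Coupon per period c = face * coupon_rate / m = 20.500000
Periods per year m = 2; per-period yield y/m = 0.027000
Number of cashflows N = 6
Cashflows (t years, CF_t, discount factor 1/(1+y/m)^(m*t), PV):
  t = 0.5000: CF_t = 20.500000, DF = 0.973710, PV = 19.961052
  t = 1.0000: CF_t = 20.500000, DF = 0.948111, PV = 19.436272
  t = 1.5000: CF_t = 20.500000, DF = 0.923185, PV = 18.925289
  t = 2.0000: CF_t = 20.500000, DF = 0.898914, PV = 18.427740
  t = 2.5000: CF_t = 20.500000, DF = 0.875282, PV = 17.943272
  t = 3.0000: CF_t = 1020.500000, DF = 0.852270, PV = 869.741809
Price P = sum_t PV_t = 964.435435
Macaulay numerator sum_t t * PV_t:
  t * PV_t at t = 0.5000: 9.980526
  t * PV_t at t = 1.0000: 19.436272
  t * PV_t at t = 1.5000: 28.387934
  t * PV_t at t = 2.0000: 36.855481
  t * PV_t at t = 2.5000: 44.858180
  t * PV_t at t = 3.0000: 2609.225428
Macaulay duration D = (sum_t t * PV_t) / P = 2748.743821 / 964.435435 = 2.850107

Answer: Macaulay duration = 2.8501 years


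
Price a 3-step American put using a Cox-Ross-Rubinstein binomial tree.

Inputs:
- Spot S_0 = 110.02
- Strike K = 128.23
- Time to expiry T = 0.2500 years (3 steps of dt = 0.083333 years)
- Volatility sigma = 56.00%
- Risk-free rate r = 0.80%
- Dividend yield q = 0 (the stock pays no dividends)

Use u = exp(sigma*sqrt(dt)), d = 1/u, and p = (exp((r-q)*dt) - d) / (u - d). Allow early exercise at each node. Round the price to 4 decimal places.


dt = T/N = 0.083333
u = exp(sigma*sqrt(dt)) = 1.175458; d = 1/u = 0.850732
p = (exp((r-q)*dt) - d) / (u - d) = 0.461727
Discount per step: exp(-r*dt) = 0.999334
Stock lattice S(k, i) with i counting down-moves:
  k=0: S(0,0) = 110.0200
  k=1: S(1,0) = 129.3239; S(1,1) = 93.5975
  k=2: S(2,0) = 152.0149; S(2,1) = 110.0200; S(2,2) = 79.6264
  k=3: S(3,0) = 178.6871; S(3,1) = 129.3239; S(3,2) = 93.5975; S(3,3) = 67.7408
Terminal payoffs V(N, i) = max(K - S_T, 0):
  V(3,0) = 0.000000; V(3,1) = 0.000000; V(3,2) = 34.632461; V(3,3) = 60.489248
Backward induction: V(k, i) = exp(-r*dt) * [p * V(k+1, i) + (1-p) * V(k+1, i+1)]; then take max(V_cont, immediate exercise) for American.
  V(2,0) = exp(-r*dt) * [p*0.000000 + (1-p)*0.000000] = 0.000000; exercise = 0.000000; V(2,0) = max -> 0.000000
  V(2,1) = exp(-r*dt) * [p*0.000000 + (1-p)*34.632461] = 18.629296; exercise = 18.210000; V(2,1) = max -> 18.629296
  V(2,2) = exp(-r*dt) * [p*34.632461 + (1-p)*60.489248] = 48.518116; exercise = 48.603574; V(2,2) = max -> 48.603574
  V(1,0) = exp(-r*dt) * [p*0.000000 + (1-p)*18.629296] = 10.020965; exercise = 0.000000; V(1,0) = max -> 10.020965
  V(1,1) = exp(-r*dt) * [p*18.629296 + (1-p)*48.603574] = 34.740474; exercise = 34.632461; V(1,1) = max -> 34.740474
  V(0,0) = exp(-r*dt) * [p*10.020965 + (1-p)*34.740474] = 23.311264; exercise = 18.210000; V(0,0) = max -> 23.311264

Answer: Price = V(0,0) = 23.3113


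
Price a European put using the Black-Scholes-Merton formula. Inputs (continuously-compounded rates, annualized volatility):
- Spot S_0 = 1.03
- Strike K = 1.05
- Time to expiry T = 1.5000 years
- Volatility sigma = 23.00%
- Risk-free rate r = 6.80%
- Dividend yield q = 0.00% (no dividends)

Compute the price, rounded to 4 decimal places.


Answer: Price = 0.0746

Derivation:
d1 = (ln(S/K) + (r - q + 0.5*sigma^2) * T) / (sigma * sqrt(T)) = 0.43467309
d2 = d1 - sigma * sqrt(T) = 0.15298177
exp(-rT) = 0.90302955; exp(-qT) = 1.00000000
P = K * exp(-rT) * N(-d2) - S_0 * exp(-qT) * N(-d1)
N(-d1) = 0.33189987; N(-d2) = 0.43920632
P = 1.0500 * 0.90302955 * 0.43920632 - 1.0300 * 1.00000000 * 0.33189987 = 0.0746


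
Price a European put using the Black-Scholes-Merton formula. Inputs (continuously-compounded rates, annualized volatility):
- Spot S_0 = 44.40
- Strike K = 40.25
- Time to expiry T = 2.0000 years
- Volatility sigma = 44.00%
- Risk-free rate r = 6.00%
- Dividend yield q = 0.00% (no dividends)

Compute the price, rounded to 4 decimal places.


d1 = (ln(S/K) + (r - q + 0.5*sigma^2) * T) / (sigma * sqrt(T)) = 0.66167431
d2 = d1 - sigma * sqrt(T) = 0.03942034
exp(-rT) = 0.88692044; exp(-qT) = 1.00000000
P = K * exp(-rT) * N(-d2) - S_0 * exp(-qT) * N(-d1)
N(-d1) = 0.25408999; N(-d2) = 0.48427763
P = 40.2500 * 0.88692044 * 0.48427763 - 44.4000 * 1.00000000 * 0.25408999 = 6.0064

Answer: Price = 6.0064


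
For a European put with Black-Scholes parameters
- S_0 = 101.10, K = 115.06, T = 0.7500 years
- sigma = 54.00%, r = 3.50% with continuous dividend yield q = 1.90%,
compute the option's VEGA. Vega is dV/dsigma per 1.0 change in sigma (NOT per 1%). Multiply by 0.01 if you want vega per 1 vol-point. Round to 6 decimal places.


d1 = -0.0170930009; d2 = -0.4847467189
phi(d1) = 0.3988840050; exp(-qT) = 0.9858510507; exp(-rT) = 0.9740915363
Vega = S * exp(-qT) * phi(d1) * sqrt(T) = 101.1000 * 0.9858510507 * 0.3988840050 * 0.8660254038 = 34.430213

Answer: Vega = 34.430213


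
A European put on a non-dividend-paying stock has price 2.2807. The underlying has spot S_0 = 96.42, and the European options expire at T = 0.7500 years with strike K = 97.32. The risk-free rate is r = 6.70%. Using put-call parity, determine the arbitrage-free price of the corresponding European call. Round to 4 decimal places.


Answer: Call price = 6.1502

Derivation:
Put-call parity: C - P = S_0 * exp(-qT) - K * exp(-rT).
S_0 * exp(-qT) = 96.4200 * 1.00000000 = 96.42000000
K * exp(-rT) = 97.3200 * 0.95099165 = 92.55050707
C = P + S*exp(-qT) - K*exp(-rT)
C = 2.2807 + 96.42000000 - 92.55050707 = 6.1502


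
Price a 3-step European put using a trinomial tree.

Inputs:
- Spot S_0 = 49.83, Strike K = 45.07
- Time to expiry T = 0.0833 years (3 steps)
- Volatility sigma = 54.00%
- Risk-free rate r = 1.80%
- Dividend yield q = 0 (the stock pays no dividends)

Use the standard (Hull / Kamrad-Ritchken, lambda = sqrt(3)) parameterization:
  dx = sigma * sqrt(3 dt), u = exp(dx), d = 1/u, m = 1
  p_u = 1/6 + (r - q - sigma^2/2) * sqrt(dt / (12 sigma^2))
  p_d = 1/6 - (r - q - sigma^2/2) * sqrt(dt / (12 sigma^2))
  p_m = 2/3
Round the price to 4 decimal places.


dt = T/N = 0.027767; dx = sigma*sqrt(3*dt) = 0.155853
u = exp(dx) = 1.168655; d = 1/u = 0.855685
p_u = 0.155282, p_m = 0.666667, p_d = 0.178051
Discount per step: exp(-r*dt) = 0.999500
Stock lattice S(k, j) with j the centered position index:
  k=0: S(0,+0) = 49.8300
  k=1: S(1,-1) = 42.6388; S(1,+0) = 49.8300; S(1,+1) = 58.2341
  k=2: S(2,-2) = 36.4853; S(2,-1) = 42.6388; S(2,+0) = 49.8300; S(2,+1) = 58.2341; S(2,+2) = 68.0555
  k=3: S(3,-3) = 31.2199; S(3,-2) = 36.4853; S(3,-1) = 42.6388; S(3,+0) = 49.8300; S(3,+1) = 58.2341; S(3,+2) = 68.0555; S(3,+3) = 79.5334
Terminal payoffs V(N, j) = max(K - S_T, 0):
  V(3,-3) = 13.850059; V(3,-2) = 8.584664; V(3,-1) = 2.431235; V(3,+0) = 0.000000; V(3,+1) = 0.000000; V(3,+2) = 0.000000; V(3,+3) = 0.000000
Backward induction: V(k, j) = exp(-r*dt) * [p_u * V(k+1, j+1) + p_m * V(k+1, j) + p_d * V(k+1, j-1)]
  V(2,-2) = exp(-r*dt) * [p_u*2.431235 + p_m*8.584664 + p_d*13.850059] = 8.562374
  V(2,-1) = exp(-r*dt) * [p_u*0.000000 + p_m*2.431235 + p_d*8.584664] = 3.147758
  V(2,+0) = exp(-r*dt) * [p_u*0.000000 + p_m*0.000000 + p_d*2.431235] = 0.432668
  V(2,+1) = exp(-r*dt) * [p_u*0.000000 + p_m*0.000000 + p_d*0.000000] = 0.000000
  V(2,+2) = exp(-r*dt) * [p_u*0.000000 + p_m*0.000000 + p_d*0.000000] = 0.000000
  V(1,-1) = exp(-r*dt) * [p_u*0.432668 + p_m*3.147758 + p_d*8.562374] = 3.688386
  V(1,+0) = exp(-r*dt) * [p_u*0.000000 + p_m*0.432668 + p_d*3.147758] = 0.848482
  V(1,+1) = exp(-r*dt) * [p_u*0.000000 + p_m*0.000000 + p_d*0.432668] = 0.076998
  V(0,+0) = exp(-r*dt) * [p_u*0.076998 + p_m*0.848482 + p_d*3.688386] = 1.233716

Answer: Price = V(0,0) = 1.2337


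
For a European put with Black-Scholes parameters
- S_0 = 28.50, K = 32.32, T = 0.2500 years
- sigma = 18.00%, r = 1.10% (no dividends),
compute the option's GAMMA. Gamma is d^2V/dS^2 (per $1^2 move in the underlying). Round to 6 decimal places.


Answer: Gamma = 0.064909

Derivation:
d1 = -1.3220238486; d2 = -1.4120238486
phi(d1) = 0.1664913269; exp(-qT) = 1.0000000000; exp(-rT) = 0.9972537778
Gamma = exp(-qT) * phi(d1) / (S * sigma * sqrt(T)) = 1.0000000000 * 0.1664913269 / (28.5000 * 0.1800 * 0.5000000000) = 0.064909


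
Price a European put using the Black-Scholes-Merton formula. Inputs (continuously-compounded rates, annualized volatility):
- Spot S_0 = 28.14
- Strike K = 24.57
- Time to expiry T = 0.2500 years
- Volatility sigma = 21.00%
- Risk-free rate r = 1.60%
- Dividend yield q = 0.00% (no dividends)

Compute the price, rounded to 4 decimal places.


Answer: Price = 0.1175

Derivation:
d1 = (ln(S/K) + (r - q + 0.5*sigma^2) * T) / (sigma * sqrt(T)) = 1.38265110
d2 = d1 - sigma * sqrt(T) = 1.27765110
exp(-rT) = 0.99600799; exp(-qT) = 1.00000000
P = K * exp(-rT) * N(-d2) - S_0 * exp(-qT) * N(-d1)
N(-d1) = 0.08338594; N(-d2) = 0.10068624
P = 24.5700 * 0.99600799 * 0.10068624 - 28.1400 * 1.00000000 * 0.08338594 = 0.1175


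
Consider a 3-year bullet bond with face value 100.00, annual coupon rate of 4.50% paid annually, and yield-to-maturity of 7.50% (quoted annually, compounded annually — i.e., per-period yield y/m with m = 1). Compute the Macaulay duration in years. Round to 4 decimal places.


Coupon per period c = face * coupon_rate / m = 4.500000
Periods per year m = 1; per-period yield y/m = 0.075000
Number of cashflows N = 3
Cashflows (t years, CF_t, discount factor 1/(1+y/m)^(m*t), PV):
  t = 1.0000: CF_t = 4.500000, DF = 0.930233, PV = 4.186047
  t = 2.0000: CF_t = 4.500000, DF = 0.865333, PV = 3.893997
  t = 3.0000: CF_t = 104.500000, DF = 0.804961, PV = 84.118380
Price P = sum_t PV_t = 92.198423
Macaulay numerator sum_t t * PV_t:
  t * PV_t at t = 1.0000: 4.186047
  t * PV_t at t = 2.0000: 7.787994
  t * PV_t at t = 3.0000: 252.355139
Macaulay duration D = (sum_t t * PV_t) / P = 264.329179 / 92.198423 = 2.866960

Answer: Macaulay duration = 2.8670 years


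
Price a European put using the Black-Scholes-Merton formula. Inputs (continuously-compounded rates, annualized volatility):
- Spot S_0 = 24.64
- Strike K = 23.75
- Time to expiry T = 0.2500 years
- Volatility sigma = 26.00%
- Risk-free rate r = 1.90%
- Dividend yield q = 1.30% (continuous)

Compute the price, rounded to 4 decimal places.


d1 = (ln(S/K) + (r - q + 0.5*sigma^2) * T) / (sigma * sqrt(T)) = 0.35952776
d2 = d1 - sigma * sqrt(T) = 0.22952776
exp(-rT) = 0.99526126; exp(-qT) = 0.99675528
P = K * exp(-rT) * N(-d2) - S_0 * exp(-qT) * N(-d1)
N(-d1) = 0.35960016; N(-d2) = 0.40922938
P = 23.7500 * 0.99526126 * 0.40922938 - 24.6400 * 0.99675528 * 0.35960016 = 0.8413

Answer: Price = 0.8413


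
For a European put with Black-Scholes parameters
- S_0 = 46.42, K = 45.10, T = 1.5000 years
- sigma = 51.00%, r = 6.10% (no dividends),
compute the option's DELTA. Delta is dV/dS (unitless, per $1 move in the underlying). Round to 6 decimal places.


Answer: Delta = -0.306785

Derivation:
d1 = 0.5049841707; d2 = -0.1196357137
phi(d1) = 0.3511846802; exp(-qT) = 1.0000000000; exp(-rT) = 0.9125613162
N(-d1) = 0.3067849770
Delta = -exp(-qT) * N(-d1) = -1.0000000000 * 0.3067849770 = -0.306785


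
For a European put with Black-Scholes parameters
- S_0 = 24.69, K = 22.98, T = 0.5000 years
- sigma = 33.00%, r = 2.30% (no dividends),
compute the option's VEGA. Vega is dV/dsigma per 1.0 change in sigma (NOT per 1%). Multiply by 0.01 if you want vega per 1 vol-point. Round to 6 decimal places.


Answer: Vega = 6.226190

Derivation:
d1 = 0.4735431157; d2 = 0.2401978779
phi(d1) = 0.3566287071; exp(-qT) = 1.0000000000; exp(-rT) = 0.9885658722
Vega = S * exp(-qT) * phi(d1) * sqrt(T) = 24.6900 * 1.0000000000 * 0.3566287071 * 0.7071067812 = 6.226190
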